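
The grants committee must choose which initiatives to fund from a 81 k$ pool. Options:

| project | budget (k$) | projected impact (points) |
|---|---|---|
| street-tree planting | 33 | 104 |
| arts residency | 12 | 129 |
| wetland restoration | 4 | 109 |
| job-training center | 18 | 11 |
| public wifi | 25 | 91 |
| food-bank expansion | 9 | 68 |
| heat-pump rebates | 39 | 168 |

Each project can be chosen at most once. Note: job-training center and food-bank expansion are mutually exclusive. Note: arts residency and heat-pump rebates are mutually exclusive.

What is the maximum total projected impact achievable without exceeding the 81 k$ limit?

436

Taking wetland restoration + public wifi + food-bank expansion + heat-pump rebates: 77 k$ used, 436 in projected impact.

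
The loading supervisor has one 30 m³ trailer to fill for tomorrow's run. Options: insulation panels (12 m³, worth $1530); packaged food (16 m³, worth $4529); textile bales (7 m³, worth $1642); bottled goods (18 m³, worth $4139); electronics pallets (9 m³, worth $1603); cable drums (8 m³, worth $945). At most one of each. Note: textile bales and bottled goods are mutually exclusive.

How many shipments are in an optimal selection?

The maximum revenue within 30 m³ is 6171.
For example packaged food + textile bales achieves it, using 23 m³.
All optima have 2 shipments.

2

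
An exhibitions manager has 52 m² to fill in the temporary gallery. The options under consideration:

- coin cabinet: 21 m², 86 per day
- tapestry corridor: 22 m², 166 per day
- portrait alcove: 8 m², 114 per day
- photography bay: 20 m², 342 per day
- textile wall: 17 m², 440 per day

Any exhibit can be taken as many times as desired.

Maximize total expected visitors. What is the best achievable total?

Density check — textile wall 25.88, photography bay 17.10, portrait alcove 14.25 are the best per m².
Best packing: 3×textile wall — 51 m², 1320 total.

1320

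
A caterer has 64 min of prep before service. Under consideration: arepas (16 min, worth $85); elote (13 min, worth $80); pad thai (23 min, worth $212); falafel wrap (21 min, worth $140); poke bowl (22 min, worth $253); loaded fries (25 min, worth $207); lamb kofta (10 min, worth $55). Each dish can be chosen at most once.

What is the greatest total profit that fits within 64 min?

Filling by ratio: elote + pad thai + poke bowl for 545, with 6 min left unused.
Replace elote with arepas: the trade gains 5 net, giving 550 at 61 min.

550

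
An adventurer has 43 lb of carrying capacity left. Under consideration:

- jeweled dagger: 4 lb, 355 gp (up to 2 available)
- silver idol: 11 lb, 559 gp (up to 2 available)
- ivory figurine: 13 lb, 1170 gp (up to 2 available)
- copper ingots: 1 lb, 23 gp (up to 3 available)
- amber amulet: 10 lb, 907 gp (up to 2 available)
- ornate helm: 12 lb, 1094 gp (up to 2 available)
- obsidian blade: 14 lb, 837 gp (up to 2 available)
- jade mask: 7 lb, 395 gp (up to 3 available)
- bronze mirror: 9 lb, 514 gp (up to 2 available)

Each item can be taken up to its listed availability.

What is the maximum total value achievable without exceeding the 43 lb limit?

3881

Taking the top-ratio items first gives 2×jeweled dagger + copper ingots + amber amulet + 2×ornate helm for 3828 (43 lb).
Dropping copper ingots and ornate helm frees 13 lb; slotting in ivory figurine (13 lb) lifts the total to 3881 at 43 lb.
That's the maximum — no swap from here does better than 3881.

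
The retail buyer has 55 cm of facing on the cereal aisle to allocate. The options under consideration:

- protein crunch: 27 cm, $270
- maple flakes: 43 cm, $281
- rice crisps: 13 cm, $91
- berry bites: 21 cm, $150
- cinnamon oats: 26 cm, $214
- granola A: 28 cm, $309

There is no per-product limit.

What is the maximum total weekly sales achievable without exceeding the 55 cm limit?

579

Taking protein crunch + granola A: 55 cm used, 579 in weekly sales.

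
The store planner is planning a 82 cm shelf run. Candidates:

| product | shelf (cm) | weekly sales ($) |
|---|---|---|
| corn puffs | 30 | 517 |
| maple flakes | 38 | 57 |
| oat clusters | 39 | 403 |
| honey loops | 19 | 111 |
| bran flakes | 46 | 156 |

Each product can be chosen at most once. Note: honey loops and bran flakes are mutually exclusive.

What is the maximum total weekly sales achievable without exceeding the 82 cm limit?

The ratio ordering already packs tightly: corn puffs + oat clusters, 69 cm, 920.
Next best is corn puffs + bran flakes at 673 (76 cm) — short by 247.

920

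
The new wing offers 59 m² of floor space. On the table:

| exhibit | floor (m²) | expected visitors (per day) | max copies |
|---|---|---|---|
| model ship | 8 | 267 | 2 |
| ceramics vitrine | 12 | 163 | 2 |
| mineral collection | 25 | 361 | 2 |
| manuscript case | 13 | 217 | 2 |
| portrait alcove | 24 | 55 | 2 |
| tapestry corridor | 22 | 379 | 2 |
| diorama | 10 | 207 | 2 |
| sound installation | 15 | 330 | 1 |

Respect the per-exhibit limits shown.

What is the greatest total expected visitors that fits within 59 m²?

Taking the top-ratio exhibits first gives 2×model ship + 2×diorama + sound installation for 1278 (51 m²).
Dropping sound installation frees 15 m²; slotting in tapestry corridor (22 m²) lifts the total to 1327 at 58 m².
Every other selection either busts 59 m² or exceeds an availability limit or fails to beat 1327.

1327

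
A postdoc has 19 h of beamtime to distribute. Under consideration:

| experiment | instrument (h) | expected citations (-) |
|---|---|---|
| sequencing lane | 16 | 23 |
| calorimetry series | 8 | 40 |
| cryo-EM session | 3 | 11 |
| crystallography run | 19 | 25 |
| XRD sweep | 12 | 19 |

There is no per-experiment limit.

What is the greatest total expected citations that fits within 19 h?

Best packing: 2×calorimetry series + cryo-EM session — 19 h, 91 total.
No other feasible combination exceeds 91.

91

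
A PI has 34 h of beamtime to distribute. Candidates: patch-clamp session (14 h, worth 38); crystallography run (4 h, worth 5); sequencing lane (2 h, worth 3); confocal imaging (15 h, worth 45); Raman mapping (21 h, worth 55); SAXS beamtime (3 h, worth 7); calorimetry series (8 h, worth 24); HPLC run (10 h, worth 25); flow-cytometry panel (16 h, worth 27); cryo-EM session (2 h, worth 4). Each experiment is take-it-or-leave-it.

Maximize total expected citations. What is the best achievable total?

Taking confocal imaging + calorimetry series + HPLC run: 33 h used, 94 in expected citations.
Patch-clamp session + confocal imaging + SAXS beamtime + cryo-EM session (34 h) also reaches 94 — a tie, but nothing goes higher.

94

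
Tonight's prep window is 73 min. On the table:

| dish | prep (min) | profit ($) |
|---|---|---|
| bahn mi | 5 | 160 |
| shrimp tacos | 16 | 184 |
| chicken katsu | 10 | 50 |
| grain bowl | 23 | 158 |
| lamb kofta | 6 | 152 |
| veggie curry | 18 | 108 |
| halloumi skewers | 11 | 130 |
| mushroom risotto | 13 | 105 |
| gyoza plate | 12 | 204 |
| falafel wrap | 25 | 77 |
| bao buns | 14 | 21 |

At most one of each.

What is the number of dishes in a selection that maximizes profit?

6

Optimal total is 988.
bahn mi + shrimp tacos + grain bowl + lamb kofta + halloumi skewers + gyoza plate hits 988 at 73 min.
Every optimal selection uses 6 dishes.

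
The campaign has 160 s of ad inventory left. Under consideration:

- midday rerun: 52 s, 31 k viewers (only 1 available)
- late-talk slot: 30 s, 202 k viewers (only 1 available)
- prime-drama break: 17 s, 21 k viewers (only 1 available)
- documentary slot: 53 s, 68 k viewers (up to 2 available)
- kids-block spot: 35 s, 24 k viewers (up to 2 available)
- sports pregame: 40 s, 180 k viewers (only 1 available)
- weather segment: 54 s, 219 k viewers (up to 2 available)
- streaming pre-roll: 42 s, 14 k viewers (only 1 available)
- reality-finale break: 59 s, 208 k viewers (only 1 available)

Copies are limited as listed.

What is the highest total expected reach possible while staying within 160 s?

661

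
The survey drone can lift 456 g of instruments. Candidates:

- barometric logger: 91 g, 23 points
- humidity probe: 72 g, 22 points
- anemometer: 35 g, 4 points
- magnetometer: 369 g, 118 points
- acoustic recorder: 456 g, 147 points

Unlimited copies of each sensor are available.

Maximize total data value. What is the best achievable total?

147

Acoustic recorder uses 456 of the 456 g and totals 147.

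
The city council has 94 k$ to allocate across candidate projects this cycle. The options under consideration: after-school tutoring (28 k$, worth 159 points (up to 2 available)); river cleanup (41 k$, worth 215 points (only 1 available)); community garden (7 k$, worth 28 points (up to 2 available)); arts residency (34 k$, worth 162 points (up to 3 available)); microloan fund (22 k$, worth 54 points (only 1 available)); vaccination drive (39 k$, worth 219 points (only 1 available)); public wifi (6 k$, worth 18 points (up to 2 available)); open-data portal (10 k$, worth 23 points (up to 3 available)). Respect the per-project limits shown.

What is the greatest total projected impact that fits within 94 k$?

490

Ranking by ratio (projected impact/k$): after-school tutoring 5.68, vaccination drive 5.62, river cleanup 5.24, arts residency 4.76.
The ratio heuristic lands on 2×after-school tutoring + arts residency (480) but leaves 4 k$ idle.
A better packing is river cleanup + 2×community garden + vaccination drive: 94 k$, total 490.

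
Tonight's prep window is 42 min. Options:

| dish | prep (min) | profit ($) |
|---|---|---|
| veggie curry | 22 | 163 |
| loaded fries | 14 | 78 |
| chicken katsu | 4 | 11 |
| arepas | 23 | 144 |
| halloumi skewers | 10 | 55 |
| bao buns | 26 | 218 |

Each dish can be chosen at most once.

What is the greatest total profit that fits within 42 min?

296

Loaded fries + bao buns uses 40 of the 42 min and totals 296.
Nothing else within 42 min beats 296.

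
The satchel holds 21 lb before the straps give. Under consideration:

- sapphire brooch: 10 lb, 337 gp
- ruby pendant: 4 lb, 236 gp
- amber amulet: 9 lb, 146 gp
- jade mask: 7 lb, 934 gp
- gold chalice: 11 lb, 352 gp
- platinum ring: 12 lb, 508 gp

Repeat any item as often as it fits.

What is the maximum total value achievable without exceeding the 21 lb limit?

Taking 3×jade mask: 21 lb used, 2802 in value.

2802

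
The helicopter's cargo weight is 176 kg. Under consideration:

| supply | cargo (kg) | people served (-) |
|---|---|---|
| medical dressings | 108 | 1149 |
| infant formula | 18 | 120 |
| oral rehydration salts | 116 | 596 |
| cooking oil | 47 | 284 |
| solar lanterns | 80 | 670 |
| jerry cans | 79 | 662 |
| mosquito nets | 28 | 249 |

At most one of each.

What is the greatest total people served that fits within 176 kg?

1553

Greedy by ratio would take medical dressings + infant formula + mosquito nets: 154 kg used, total 1518.
Replace mosquito nets with cooking oil: the trade gains 35 net, giving 1553 at 173 kg.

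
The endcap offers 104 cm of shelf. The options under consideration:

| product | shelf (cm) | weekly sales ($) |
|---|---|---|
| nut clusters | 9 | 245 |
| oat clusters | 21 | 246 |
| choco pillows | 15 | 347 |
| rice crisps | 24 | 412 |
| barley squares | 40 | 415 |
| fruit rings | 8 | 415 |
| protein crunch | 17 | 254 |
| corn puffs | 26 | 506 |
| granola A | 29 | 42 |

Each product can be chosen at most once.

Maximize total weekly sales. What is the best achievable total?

By weekly sales per cm: fruit rings 51.88, nut clusters 27.22, choco pillows 23.13 lead.
Taking nut clusters + choco pillows + rice crisps + fruit rings + protein crunch + corn puffs: 99 cm used, 2179 in weekly sales.
That's the maximum — no swap from here does better than 2179.

2179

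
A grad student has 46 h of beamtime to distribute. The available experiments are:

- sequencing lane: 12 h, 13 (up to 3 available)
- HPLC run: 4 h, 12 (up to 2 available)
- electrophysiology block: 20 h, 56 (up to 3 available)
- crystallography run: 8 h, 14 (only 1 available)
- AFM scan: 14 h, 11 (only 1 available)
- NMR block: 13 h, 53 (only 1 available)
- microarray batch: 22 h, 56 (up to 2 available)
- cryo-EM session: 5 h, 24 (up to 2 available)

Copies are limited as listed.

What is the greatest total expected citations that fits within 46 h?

157

Taking the top-ratio experiments first gives 2×HPLC run + crystallography run + NMR block + 2×cryo-EM session for 139 (39 h).
Replace 2×HPLC run and crystallography run with microarray batch: the trade gains 18 net, giving 157 at 45 h.
That's the maximum — no swap from here does better than 157.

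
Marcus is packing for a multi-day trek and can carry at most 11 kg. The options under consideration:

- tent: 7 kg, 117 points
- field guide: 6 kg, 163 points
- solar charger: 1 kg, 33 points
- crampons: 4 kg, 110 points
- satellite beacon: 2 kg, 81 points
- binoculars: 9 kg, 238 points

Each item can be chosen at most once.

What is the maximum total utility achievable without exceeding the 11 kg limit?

Density check — satellite beacon 40.50, solar charger 33.00, crampons 27.50, field guide 27.17 are the best per kg.
Filling by ratio: solar charger + crampons + satellite beacon for 224, with 4 kg left unused.
The 5 kg tied up in solar charger and crampons is better spent on binoculars — total rises to 319 (11 kg).
Runner-up field guide + solar charger + crampons tops out at 306.

319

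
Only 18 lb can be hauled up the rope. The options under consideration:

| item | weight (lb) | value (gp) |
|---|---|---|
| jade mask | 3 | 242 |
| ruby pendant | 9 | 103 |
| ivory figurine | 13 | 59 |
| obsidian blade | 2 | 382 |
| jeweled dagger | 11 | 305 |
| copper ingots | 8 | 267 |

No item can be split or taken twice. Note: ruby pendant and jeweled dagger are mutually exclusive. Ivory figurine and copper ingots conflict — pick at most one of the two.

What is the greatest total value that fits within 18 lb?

929

A density-first pass picks jade mask + obsidian blade + copper ingots — 891 at 13 lb.
Dropping copper ingots frees 8 lb; slotting in jeweled dagger (11 lb) lifts the total to 929 at 16 lb.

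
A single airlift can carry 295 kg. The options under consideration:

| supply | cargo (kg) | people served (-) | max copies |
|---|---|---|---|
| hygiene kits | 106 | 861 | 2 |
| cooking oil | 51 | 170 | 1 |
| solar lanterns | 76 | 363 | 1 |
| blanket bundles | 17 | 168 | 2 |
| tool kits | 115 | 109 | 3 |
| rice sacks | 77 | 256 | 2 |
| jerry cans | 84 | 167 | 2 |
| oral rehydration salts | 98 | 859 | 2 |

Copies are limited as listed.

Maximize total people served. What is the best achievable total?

2249

The ratio heuristic lands on cooking oil + 2×blanket bundles + 2×oral rehydration salts (2224) but leaves 14 kg idle.
Dropping cooking oil and blanket bundles frees 68 kg; slotting in solar lanterns (76 kg) lifts the total to 2249 at 289 kg.
Every other selection either busts 295 kg or exceeds an availability limit or fails to beat 2249.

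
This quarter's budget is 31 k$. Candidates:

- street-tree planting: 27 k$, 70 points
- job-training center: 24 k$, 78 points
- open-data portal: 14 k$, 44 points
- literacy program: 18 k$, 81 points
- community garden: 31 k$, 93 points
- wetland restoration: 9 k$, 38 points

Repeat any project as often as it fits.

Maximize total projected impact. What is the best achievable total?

By projected impact per k$: literacy program 4.50, wetland restoration 4.22, job-training center 3.25 lead.
Taking literacy program + wetland restoration: 27 k$ used, 119 in projected impact.

119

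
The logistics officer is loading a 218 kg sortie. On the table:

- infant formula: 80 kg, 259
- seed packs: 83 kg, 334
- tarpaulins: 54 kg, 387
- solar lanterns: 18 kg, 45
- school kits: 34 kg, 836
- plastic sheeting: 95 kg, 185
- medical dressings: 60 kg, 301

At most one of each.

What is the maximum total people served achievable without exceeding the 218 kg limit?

1602

The ratio heuristic lands on tarpaulins + solar lanterns + school kits + medical dressings (1569) but leaves 52 kg idle.
The 60 kg tied up in medical dressings is better spent on seed packs — total rises to 1602 (189 kg).
Runner-up tarpaulins + solar lanterns + school kits + medical dressings tops out at 1569.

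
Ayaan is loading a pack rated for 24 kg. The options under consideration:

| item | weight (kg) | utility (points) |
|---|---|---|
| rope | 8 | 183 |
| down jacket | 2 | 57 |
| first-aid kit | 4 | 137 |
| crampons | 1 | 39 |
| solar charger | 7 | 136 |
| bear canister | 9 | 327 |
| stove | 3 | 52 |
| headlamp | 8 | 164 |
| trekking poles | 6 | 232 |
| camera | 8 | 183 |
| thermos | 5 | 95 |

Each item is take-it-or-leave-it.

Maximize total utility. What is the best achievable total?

By utility per kg: crampons 39.00, trekking poles 38.67, bear canister 36.33 lead.
Greedy by ratio would take down jacket + first-aid kit + crampons + bear canister + trekking poles: 22 kg used, total 792.
Dropping crampons frees 1 kg; slotting in stove (3 kg) lifts the total to 805 at 24 kg.
Runner-up down jacket + first-aid kit + crampons + bear canister + trekking poles tops out at 792.

805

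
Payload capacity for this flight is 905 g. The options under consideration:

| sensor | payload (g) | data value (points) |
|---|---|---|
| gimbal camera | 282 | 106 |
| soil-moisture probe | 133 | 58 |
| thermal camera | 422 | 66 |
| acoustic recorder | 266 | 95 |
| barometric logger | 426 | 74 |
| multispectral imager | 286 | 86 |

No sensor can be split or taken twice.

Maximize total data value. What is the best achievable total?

287

A density-first pass picks gimbal camera + soil-moisture probe + acoustic recorder — 259 at 681 g.
Replace soil-moisture probe with multispectral imager: the trade gains 28 net, giving 287 at 834 g.
Runner-up gimbal camera + soil-moisture probe + acoustic recorder tops out at 259.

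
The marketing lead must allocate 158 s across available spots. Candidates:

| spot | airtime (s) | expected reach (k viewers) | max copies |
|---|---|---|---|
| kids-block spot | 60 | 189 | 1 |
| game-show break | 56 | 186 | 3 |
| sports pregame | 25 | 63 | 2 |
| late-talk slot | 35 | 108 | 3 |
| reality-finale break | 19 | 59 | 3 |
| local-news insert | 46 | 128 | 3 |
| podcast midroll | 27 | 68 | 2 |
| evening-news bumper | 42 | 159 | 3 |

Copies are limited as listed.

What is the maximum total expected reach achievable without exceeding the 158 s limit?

Greedy by ratio would take reality-finale break + 3×evening-news bumper: 145 s used, total 536.
Replace reality-finale break with podcast midroll: the trade gains 9 net, giving 545 at 153 s.
No other feasible combination exceeds 545.

545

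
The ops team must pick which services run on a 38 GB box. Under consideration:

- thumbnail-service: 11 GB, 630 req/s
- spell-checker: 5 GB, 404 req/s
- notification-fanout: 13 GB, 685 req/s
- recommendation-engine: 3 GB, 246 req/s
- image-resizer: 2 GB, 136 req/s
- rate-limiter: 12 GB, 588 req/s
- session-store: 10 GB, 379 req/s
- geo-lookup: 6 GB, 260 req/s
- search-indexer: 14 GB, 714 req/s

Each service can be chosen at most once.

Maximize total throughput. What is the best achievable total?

2225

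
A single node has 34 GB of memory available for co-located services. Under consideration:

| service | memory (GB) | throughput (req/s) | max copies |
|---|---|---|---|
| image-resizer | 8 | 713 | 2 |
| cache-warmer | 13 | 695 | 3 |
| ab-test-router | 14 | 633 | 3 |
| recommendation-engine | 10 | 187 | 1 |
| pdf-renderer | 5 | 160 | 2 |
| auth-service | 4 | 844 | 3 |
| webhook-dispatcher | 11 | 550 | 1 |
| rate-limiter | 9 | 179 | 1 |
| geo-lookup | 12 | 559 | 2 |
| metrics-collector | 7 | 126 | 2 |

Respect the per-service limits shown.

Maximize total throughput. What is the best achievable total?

4118

By throughput per GB: auth-service 211.00, image-resizer 89.12, cache-warmer 53.46 lead.
Best packing: 2×image-resizer + pdf-renderer + 3×auth-service — 33 GB, 4118 total.
The spare 1 GB is too small for any remaining service, and no exchange beats 4118.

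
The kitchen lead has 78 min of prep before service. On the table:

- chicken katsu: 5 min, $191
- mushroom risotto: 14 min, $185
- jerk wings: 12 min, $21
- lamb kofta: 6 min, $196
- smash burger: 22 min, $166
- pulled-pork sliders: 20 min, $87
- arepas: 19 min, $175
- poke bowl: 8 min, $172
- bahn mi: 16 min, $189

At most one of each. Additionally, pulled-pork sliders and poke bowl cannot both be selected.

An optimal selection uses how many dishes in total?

6

The maximum profit within 78 min is 1108.
For example chicken katsu + mushroom risotto + lamb kofta + arepas + poke bowl + bahn mi achieves it, using 68 min.
Every optimal selection uses 6 dishes.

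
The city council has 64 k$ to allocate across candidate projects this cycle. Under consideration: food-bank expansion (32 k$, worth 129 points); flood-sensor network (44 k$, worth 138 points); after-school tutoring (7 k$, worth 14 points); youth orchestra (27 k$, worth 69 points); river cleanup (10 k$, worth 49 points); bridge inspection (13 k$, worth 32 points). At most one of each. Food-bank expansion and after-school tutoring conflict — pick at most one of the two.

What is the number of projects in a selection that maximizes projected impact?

Best achievable projected impact is 210.
One optimal bundle: food-bank expansion + river cleanup + bridge inspection (55 k$).
Every optimal selection uses 3 projects.

3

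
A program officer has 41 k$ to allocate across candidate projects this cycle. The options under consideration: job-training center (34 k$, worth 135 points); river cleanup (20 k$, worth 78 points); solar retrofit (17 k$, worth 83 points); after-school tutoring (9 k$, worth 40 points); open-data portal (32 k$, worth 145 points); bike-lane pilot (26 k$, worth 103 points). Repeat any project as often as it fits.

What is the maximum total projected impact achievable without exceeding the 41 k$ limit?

A density-first pass picks 2×solar retrofit — 166 at 34 k$.
Replace 2×solar retrofit with after-school tutoring + open-data portal: the trade gains 19 net, giving 185 at 41 k$.
No other feasible combination exceeds 185.

185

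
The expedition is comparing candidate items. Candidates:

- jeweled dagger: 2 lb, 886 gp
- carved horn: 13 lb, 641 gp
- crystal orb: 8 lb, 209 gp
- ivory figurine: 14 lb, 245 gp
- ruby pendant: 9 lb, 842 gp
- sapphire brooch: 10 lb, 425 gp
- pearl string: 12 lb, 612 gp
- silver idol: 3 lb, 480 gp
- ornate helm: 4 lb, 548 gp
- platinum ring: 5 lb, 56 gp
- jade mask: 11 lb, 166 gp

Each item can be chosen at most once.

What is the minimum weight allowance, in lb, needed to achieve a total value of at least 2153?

14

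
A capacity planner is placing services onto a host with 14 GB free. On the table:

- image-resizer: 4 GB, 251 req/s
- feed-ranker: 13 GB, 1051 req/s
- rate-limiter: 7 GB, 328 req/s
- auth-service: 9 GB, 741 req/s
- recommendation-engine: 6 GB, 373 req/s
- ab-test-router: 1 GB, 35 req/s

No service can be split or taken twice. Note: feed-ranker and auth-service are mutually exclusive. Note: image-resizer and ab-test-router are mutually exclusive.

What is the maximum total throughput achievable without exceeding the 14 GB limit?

1086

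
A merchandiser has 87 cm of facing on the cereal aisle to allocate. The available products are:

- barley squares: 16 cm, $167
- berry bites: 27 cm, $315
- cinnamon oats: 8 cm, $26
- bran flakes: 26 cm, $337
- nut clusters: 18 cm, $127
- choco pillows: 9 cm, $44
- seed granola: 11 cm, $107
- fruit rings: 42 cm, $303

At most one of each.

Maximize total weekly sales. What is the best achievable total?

Ranking by ratio (weekly sales/cm): bran flakes 12.96, berry bites 11.67, barley squares 10.44.
A density-first pass picks barley squares + berry bites + bran flakes + seed granola — 926 at 80 cm.
Replace seed granola with nut clusters: the trade gains 20 net, giving 946 at 87 cm.
Runner-up barley squares + berry bites + bran flakes + seed granola tops out at 926.

946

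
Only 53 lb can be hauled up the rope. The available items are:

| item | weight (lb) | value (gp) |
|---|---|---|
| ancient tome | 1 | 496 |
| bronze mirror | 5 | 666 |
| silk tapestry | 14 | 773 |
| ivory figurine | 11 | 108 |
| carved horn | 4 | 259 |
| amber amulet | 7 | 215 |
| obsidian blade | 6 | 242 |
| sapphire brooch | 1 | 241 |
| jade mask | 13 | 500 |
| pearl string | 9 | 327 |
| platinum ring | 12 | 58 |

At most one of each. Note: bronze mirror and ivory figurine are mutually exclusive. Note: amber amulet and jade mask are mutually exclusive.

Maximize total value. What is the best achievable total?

3504

The ratio ordering already packs tightly: ancient tome + bronze mirror + silk tapestry + carved horn + obsidian blade + sapphire brooch + jade mask + pearl string, 53 lb, 3504.
No other feasible combination exceeds 3504.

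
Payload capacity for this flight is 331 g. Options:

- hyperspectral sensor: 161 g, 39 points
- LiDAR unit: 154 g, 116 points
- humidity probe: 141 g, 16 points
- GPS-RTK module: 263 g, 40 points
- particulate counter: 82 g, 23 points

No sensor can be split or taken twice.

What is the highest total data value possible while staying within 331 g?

155

Filling by ratio: LiDAR unit + particulate counter for 139, with 95 g left unused.
Dropping particulate counter frees 82 g; slotting in hyperspectral sensor (161 g) lifts the total to 155 at 315 g.
The closest alternative, LiDAR unit + particulate counter, reaches only 139.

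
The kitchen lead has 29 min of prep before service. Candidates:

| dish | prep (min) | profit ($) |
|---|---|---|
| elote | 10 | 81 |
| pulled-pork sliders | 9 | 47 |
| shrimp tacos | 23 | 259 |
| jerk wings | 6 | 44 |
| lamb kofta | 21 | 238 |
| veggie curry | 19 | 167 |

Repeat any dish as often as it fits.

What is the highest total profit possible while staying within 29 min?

Greedy by ratio would take jerk wings + lamb kofta: 27 min used, total 282.
The 21 min tied up in lamb kofta is better spent on shrimp tacos — total rises to 303 (29 min).

303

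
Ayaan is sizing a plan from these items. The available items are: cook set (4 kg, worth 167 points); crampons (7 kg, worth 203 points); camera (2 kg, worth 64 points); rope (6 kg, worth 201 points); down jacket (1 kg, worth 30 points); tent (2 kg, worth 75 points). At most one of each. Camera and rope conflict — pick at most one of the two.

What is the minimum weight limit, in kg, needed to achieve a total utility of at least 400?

Need the lightest bundle worth ≥ 400.
cook set + crampons + down jacket reaches 400 using 12 kg.
Below 12 kg the best achievable stays under 400.

12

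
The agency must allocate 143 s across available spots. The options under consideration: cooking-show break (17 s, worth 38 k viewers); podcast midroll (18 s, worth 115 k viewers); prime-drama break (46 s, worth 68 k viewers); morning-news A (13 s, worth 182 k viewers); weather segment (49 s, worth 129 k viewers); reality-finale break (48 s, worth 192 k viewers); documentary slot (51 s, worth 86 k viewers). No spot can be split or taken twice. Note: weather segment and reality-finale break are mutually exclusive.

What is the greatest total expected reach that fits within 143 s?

595

Best packing: cooking-show break + podcast midroll + prime-drama break + morning-news A + reality-finale break — 142 s, 595 total.
The spare 1 s is too small for any remaining spot, and no feasible exchange beats 595.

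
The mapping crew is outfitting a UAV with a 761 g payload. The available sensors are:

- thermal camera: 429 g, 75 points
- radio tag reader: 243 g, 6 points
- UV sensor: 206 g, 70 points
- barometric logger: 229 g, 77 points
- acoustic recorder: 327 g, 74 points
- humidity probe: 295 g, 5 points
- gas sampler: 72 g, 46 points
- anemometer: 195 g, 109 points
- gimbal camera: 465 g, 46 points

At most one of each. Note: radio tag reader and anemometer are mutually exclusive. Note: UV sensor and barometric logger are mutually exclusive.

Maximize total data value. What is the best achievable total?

260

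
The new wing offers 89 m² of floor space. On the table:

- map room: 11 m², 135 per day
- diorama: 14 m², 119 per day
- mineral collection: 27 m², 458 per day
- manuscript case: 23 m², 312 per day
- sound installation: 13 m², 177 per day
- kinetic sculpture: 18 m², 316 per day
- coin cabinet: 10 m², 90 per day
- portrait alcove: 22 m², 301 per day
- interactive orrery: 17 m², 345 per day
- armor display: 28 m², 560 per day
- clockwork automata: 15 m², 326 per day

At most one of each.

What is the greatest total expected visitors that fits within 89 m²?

Ranking by ratio (expected visitors/m²): clockwork automata 21.73, interactive orrery 20.29, armor display 20.00.
Greedy by ratio would take map room + kinetic sculpture + interactive orrery + armor display + clockwork automata: 89 m² used, total 1682.
Dropping map room and kinetic sculpture frees 29 m²; slotting in mineral collection (27 m²) lifts the total to 1689 at 87 m².

1689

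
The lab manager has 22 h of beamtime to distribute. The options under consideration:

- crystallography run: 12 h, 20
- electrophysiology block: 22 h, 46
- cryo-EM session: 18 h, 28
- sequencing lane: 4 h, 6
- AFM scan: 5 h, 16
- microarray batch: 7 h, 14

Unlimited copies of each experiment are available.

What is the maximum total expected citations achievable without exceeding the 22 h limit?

64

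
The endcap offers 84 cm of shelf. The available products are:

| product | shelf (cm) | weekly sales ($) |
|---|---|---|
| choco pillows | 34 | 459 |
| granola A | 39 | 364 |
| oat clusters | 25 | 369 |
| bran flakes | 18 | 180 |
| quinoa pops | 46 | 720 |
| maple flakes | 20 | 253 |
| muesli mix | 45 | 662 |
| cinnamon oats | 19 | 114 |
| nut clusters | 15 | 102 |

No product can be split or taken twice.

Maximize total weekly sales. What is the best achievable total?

Greedy by ratio would take oat clusters + quinoa pops: 71 cm used, total 1089.
Dropping oat clusters frees 25 cm; slotting in choco pillows (34 cm) lifts the total to 1179 at 80 cm.

1179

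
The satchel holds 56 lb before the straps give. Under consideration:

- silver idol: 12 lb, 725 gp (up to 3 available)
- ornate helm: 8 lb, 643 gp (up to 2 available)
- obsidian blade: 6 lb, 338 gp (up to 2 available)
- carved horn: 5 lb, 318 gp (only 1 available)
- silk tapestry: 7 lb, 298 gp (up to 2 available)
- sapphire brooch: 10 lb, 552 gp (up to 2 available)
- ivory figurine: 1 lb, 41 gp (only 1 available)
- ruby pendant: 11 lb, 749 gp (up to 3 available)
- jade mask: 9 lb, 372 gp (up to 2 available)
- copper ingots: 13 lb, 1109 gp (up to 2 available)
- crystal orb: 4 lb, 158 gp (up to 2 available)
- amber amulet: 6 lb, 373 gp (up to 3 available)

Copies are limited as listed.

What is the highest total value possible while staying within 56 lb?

Density check — copper ingots 85.31, ornate helm 80.38, ruby pendant 68.09, carved horn 63.60 are the best per lb.
Taking the top-ratio items first gives 2×ornate helm + ivory figurine + ruby pendant + 2×copper ingots for 4294 (54 lb).
Replace ornate helm and ivory figurine with ruby pendant: the trade gains 65 net, giving 4359 at 56 lb.
That's the maximum — no swap from here does better than 4359.

4359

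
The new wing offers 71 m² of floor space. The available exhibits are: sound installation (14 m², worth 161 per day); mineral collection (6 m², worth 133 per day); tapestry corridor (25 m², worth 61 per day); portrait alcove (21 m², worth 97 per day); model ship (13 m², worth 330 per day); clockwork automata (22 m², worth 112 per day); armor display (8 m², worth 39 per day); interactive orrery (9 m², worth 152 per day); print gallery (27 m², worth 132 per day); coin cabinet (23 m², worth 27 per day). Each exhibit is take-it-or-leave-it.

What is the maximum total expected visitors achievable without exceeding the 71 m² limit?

912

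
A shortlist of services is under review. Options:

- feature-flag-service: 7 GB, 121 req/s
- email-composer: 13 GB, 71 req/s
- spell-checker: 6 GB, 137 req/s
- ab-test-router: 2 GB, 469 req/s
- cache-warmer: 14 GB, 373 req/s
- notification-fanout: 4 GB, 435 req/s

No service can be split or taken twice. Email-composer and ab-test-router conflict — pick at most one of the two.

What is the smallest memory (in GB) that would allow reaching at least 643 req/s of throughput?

6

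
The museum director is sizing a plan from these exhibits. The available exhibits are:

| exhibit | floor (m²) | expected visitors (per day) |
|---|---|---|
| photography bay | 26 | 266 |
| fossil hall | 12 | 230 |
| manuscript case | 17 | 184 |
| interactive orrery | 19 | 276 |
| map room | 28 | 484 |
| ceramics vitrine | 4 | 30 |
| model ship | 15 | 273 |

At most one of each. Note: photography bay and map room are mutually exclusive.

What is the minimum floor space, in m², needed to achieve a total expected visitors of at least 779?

46

Minimise m² subject to total expected visitors ≥ 779.
Taking fossil hall + interactive orrery + model ship gives 779 (≥ 779) for 46 m².
No combination under 46 m² hits 779.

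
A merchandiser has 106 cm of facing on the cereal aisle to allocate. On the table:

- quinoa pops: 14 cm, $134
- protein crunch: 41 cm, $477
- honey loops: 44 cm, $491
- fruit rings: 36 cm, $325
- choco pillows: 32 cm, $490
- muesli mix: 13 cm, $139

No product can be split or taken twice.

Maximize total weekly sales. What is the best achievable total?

1254

Filling by ratio: quinoa pops + protein crunch + choco pillows + muesli mix for 1240, with 6 cm left unused.
The 41 cm tied up in protein crunch is better spent on honey loops — total rises to 1254 (103 cm).
The spare 3 cm is too small for any remaining product, and no exchange beats 1254.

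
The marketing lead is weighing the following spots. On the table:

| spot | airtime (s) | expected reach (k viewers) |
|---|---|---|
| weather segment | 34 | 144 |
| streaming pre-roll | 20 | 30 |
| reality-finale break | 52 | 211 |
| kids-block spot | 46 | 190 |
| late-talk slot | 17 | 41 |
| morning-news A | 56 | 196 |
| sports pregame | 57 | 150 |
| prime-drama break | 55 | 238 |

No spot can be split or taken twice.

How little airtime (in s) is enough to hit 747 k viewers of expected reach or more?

187

Minimise s subject to total expected reach ≥ 747.
weather segment + reality-finale break + kids-block spot + prime-drama break reaches 783 using 187 s.
No combination under 187 s hits 747.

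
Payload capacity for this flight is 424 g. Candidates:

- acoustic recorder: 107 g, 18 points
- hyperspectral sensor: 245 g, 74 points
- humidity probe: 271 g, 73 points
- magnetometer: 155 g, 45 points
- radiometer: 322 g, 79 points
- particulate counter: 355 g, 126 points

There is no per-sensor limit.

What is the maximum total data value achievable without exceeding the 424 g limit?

Taking particulate counter: 355 g used, 126 in data value.
The spare 69 g is too small for any remaining sensor, and no exchange beats 126.

126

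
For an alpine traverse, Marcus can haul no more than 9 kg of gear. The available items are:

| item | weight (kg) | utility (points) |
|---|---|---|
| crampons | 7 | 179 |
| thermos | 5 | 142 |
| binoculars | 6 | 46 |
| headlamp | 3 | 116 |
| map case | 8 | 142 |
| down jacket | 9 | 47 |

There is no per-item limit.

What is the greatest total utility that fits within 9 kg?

Best packing: 3×headlamp — 9 kg, 348 total.

348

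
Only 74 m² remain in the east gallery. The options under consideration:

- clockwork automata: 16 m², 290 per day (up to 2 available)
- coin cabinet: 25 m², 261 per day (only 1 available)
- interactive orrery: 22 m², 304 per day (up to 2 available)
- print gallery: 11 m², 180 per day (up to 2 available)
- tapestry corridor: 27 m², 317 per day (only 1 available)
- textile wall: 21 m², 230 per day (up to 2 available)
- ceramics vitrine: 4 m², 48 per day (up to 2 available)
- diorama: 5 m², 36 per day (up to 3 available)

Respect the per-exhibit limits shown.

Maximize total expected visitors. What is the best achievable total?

Density check — clockwork automata 18.12, print gallery 16.36, interactive orrery 13.82, ceramics vitrine 12.00 are the best per m².
A density-first pass picks 2×clockwork automata + 2×print gallery + 2×ceramics vitrine + 2×diorama — 1108 at 72 m².
Replace print gallery and 2×diorama with interactive orrery: the trade gains 52 net, giving 1160 at 73 m².
Every other selection either busts 74 m² or exceeds an availability limit or fails to beat 1160.

1160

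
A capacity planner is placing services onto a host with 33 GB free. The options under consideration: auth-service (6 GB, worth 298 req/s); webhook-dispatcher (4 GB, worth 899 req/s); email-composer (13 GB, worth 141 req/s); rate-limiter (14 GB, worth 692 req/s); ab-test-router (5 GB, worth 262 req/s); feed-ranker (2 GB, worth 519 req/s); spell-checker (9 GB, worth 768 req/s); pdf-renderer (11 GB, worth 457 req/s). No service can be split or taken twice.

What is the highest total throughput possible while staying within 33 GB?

Greedy by ratio would take auth-service + webhook-dispatcher + ab-test-router + feed-ranker + spell-checker: 26 GB used, total 2746.
The 5 GB tied up in ab-test-router is better spent on pdf-renderer — total rises to 2941 (32 GB).
An exhaustive check of the 256 subsets confirms 2941.

2941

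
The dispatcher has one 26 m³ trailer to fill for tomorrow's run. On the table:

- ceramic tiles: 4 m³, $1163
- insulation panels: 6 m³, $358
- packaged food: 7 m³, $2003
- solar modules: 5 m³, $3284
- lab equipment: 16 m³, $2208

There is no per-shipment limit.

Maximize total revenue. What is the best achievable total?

16420

5×solar modules uses 25 of the 26 m³ and totals 16420.
Every other selection either busts 26 m³ or fails to beat 16420.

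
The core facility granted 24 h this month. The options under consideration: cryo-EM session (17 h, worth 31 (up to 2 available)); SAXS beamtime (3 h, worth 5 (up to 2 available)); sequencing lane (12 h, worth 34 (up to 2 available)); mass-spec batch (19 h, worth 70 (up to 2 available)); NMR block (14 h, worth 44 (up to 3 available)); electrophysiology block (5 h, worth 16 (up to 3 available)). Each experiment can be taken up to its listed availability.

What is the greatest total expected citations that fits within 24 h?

86

Mass-spec batch + electrophysiology block uses 24 of the 24 h and totals 86.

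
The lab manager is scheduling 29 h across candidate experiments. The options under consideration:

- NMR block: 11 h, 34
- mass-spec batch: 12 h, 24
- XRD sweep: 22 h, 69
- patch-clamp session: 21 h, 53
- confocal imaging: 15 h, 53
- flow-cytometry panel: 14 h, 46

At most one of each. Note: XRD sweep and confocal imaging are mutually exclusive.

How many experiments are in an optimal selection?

2

Optimal total is 99.
For example confocal imaging + flow-cytometry panel achieves it, using 29 h.
Any selection reaching 99 contains exactly 2 experiments.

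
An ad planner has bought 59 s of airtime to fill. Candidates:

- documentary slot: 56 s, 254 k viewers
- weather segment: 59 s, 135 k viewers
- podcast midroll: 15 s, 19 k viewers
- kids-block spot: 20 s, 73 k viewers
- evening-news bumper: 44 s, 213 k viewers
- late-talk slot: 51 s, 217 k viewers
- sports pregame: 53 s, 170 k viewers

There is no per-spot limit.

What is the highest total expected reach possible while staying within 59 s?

254

Ranking by ratio (expected reach/s): evening-news bumper 4.84, documentary slot 4.54, late-talk slot 4.25.
A density-first pass picks podcast midroll + evening-news bumper — 232 at 59 s.
Replace podcast midroll and evening-news bumper with documentary slot: the trade gains 22 net, giving 254 at 56 s.
Nothing else within 59 s beats 254.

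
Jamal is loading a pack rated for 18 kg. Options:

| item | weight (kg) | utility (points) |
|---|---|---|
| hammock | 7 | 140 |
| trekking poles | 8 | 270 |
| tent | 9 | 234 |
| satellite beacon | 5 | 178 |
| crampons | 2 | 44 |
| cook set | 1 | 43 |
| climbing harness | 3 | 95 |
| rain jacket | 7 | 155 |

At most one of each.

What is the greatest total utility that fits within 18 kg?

587

A density-first pass picks trekking poles + satellite beacon + cook set + climbing harness — 586 at 17 kg.
The 1 kg tied up in cook set is better spent on crampons — total rises to 587 (18 kg).
Every other selection either busts 18 kg or fails to beat 587.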